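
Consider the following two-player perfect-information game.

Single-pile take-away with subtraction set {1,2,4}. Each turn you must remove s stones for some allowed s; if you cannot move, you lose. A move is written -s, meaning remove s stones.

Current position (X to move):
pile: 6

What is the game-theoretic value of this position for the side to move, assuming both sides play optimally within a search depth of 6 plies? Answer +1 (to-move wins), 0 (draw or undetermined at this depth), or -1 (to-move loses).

ply 1, X at 6 | -1=-1→5*; -2=-1→4; -4=-1→2
ply 2, O at 5 | -1=-1→4; -2=+1→3*; -4=-1→1
ply 3, X at 3 | -1=-1→2*; -2=-1→1
ply 4, O at 2 | -1=-1→1; -2=+1→0*
ply 5: 0 is terminal -1 (X); from 6 depth 6

value(6, X) = -1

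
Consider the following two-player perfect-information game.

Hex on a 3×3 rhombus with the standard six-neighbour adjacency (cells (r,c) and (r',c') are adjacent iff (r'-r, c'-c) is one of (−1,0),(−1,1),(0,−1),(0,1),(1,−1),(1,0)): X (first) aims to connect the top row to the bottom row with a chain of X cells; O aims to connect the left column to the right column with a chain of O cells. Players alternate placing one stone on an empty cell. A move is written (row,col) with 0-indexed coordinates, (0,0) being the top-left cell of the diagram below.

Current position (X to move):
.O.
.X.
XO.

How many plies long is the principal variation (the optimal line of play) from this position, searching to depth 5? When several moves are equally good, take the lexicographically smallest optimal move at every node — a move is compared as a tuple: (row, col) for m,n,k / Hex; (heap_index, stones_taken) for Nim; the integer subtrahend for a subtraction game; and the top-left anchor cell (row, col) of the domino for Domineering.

PV length from [.O./.X./XO.]: 3 plies

[.O./.X./XO.] X move#1: (0,0):+1/XO./.X./XO.*, (0,2):+1/.OX/.X./XO., (1,0):+1/.O./XX./XO., (1,2):-1/.O./.XX/XO., (2,2):-1/.O./.X./XOX
[XO./.X./XO.] O move#2: (0,2):-1/XOO/.X./XO.*, (1,0):-1/XO./OX./XO., (1,2):-1/XO./.XO/XO., (2,2):-1/XO./.X./XOO
[XOO/.X./XO.] X move#3: (1,0):+1/XOO/XX./XO.*, (1,2):-1/XOO/.XX/XO., (2,2):-1/XOO/.X./XOX
[XOO/XX./XO.] end (terminal -1, O#4); searched .O./.X./XO. to 5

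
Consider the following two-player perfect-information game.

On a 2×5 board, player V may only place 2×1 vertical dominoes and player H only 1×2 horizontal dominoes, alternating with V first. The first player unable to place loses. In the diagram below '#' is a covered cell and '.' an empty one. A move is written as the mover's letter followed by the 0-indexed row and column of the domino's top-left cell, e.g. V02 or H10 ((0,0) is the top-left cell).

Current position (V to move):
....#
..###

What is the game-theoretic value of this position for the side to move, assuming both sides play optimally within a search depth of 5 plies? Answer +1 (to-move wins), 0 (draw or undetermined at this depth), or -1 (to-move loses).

ply 1, V at ....#/..### | V00=-1→#...#/#.###; V01=+1→.#..#/.####*
ply 2, H at .#..#/.#### | H02=-1→.####/.####*
ply 3, V at .####/.#### | V00=+1→#####/#####*
ply 4: #####/##### is terminal -1 (H); from ....#/..### depth 5

value(....#/..###, V) = +1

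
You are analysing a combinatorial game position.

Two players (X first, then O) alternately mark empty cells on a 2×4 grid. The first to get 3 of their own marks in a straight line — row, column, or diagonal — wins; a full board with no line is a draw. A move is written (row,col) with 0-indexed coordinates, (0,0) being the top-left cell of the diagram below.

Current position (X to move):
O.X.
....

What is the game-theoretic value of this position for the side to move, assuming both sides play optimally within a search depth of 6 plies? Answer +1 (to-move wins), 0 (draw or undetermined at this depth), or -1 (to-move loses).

value(O.X./...., X) = 0

p1 X@[O.X./....]: (0,1)[OXX./....]+0* (0,3)[O.XX/....]+0 (1,0)[O.X./X...]+0 (1,1)[O.X./.X..]+0 (1,2)[O.X./..X.]+0 (1,3)[O.X./...X]+0
p2 O@[OXX./....]: (0,3)[OXXO/....]+0* (1,0)[OXX./O...]-1 (1,1)[OXX./.O..]-1 (1,2)[OXX./..O.]-1 (1,3)[OXX./...O]-1
p3 X@[OXXO/....]: (1,0)[OXXO/X...]+0* (1,1)[OXXO/.X..]+0 (1,2)[OXXO/..X.]+0 (1,3)[OXXO/...X]+0
p4 O@[OXXO/X...]: (1,1)[OXXO/XO..]+0* (1,2)[OXXO/X.O.]+0 (1,3)[OXXO/X..O]+0
p5 X@[OXXO/XO..]: (1,2)[OXXO/XOX.]+0* (1,3)[OXXO/XO.X]+0
p6 O@[OXXO/XOX.]: (1,3)[OXXO/XOXO]+0*
p7 X@[OXXO/XOXO] terminal +0; root [O.X./....] d6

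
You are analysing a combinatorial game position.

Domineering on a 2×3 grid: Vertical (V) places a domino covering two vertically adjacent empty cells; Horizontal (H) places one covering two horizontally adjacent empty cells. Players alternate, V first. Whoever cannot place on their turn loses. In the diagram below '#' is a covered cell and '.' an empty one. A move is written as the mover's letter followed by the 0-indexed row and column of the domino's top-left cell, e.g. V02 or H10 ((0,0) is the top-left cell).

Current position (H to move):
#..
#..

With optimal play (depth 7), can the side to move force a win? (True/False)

H winning at [#../#..]: True

ply 1, H at #../#.. | H01=+1→###/#..*; H11=+1→#../###
ply 2: ###/#.. is terminal -1 (V); from #../#.. depth 7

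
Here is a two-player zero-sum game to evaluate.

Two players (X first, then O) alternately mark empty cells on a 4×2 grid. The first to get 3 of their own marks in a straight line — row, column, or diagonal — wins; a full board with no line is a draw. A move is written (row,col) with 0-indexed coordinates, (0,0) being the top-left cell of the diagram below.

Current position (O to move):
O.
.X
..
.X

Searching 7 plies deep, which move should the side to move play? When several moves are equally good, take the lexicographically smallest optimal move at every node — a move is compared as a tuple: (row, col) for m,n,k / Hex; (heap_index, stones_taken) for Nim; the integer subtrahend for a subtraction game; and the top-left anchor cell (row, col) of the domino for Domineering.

O's best at [O./.X/../.X]: (2,1)

p1 O@[O./.X/../.X]: (0,1)[OO/.X/../.X]-1 (1,0)[O./OX/../.X]-1 (2,0)[O./.X/O./.X]-1 (2,1)[O./.X/.O/.X]+0* (3,0)[O./.X/../OX]-1
p2 X@[O./.X/.O/.X]: (0,1)[OX/.X/.O/.X]+0* (1,0)[O./XX/.O/.X]+0 (2,0)[O./.X/XO/.X]+0 (3,0)[O./.X/.O/XX]+0
p3 O@[OX/.X/.O/.X]: (1,0)[OX/OX/.O/.X]+0* (2,0)[OX/.X/OO/.X]+0 (3,0)[OX/.X/.O/OX]+0
p4 X@[OX/OX/.O/.X]: (2,0)[OX/OX/XO/.X]+0* (3,0)[OX/OX/.O/XX]-1
p5 O@[OX/OX/XO/.X]: (3,0)[OX/OX/XO/OX]+0*
p6 X@[OX/OX/XO/OX] terminal +0; root [O./.X/../.X] d7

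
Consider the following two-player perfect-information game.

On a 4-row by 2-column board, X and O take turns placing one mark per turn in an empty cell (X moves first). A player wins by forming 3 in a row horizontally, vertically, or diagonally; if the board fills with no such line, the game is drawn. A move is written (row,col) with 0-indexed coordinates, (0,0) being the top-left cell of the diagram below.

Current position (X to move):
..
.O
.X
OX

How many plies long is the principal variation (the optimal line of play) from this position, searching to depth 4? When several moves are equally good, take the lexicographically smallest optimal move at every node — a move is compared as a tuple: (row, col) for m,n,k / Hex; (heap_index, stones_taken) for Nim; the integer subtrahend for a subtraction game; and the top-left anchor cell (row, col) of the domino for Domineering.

PV length from [../.O/.X/OX]: 4 plies

[../.O/.X/OX] X move#1: (0,0):+0/X./.O/.X/OX*, (0,1):+0/.X/.O/.X/OX, (1,0):+0/../XO/.X/OX, (2,0):+0/../.O/XX/OX
[X./.O/.X/OX] O move#2: (0,1):+0/XO/.O/.X/OX*, (1,0):+0/X./OO/.X/OX, (2,0):+0/X./.O/OX/OX
[XO/.O/.X/OX] X move#3: (1,0):+0/XO/XO/.X/OX*, (2,0):+0/XO/.O/XX/OX
[XO/XO/.X/OX] O move#4: (2,0):+0/XO/XO/OX/OX*
[XO/XO/OX/OX] end (terminal +0, X#5); searched ../.O/.X/OX to 4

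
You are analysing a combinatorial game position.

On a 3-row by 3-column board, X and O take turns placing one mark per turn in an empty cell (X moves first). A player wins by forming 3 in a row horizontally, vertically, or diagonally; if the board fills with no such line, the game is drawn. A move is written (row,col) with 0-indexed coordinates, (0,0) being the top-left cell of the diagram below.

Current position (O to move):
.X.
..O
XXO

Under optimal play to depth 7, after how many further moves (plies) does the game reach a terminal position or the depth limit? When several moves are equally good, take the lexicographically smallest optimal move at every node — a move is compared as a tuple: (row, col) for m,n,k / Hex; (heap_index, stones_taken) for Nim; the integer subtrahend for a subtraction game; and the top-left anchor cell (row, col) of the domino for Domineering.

PV length from [.X./..O/XXO]: 1 ply

ply 1, O at .X./..O/XXO | (0,0)=-1→OX./..O/XXO; (0,2)=+1→.XO/..O/XXO*; (1,0)=-1→.X./O.O/XXO; (1,1)=+1→.X./.OO/XXO
ply 2: .XO/..O/XXO is terminal -1 (X); from .X./..O/XXO depth 7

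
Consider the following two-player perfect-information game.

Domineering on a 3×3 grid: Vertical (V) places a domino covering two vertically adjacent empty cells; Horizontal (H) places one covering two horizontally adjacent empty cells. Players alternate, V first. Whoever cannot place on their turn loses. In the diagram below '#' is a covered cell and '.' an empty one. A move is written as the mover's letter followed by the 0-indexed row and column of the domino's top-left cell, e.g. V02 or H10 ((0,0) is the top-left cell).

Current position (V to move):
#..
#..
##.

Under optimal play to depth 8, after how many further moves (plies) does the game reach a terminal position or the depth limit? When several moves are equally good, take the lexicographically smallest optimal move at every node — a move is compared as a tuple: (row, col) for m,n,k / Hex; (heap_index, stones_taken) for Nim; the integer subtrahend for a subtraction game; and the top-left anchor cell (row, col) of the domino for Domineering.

ply 1, V at #../#../##. | V01=+1→##./##./##.*; V02=+1→#.#/#.#/##.; V12=-1→#../#.#/###
ply 2: ##./##./##. is terminal -1 (H); from #../#../##. depth 8

PV length from [#../#../##.]: 1 ply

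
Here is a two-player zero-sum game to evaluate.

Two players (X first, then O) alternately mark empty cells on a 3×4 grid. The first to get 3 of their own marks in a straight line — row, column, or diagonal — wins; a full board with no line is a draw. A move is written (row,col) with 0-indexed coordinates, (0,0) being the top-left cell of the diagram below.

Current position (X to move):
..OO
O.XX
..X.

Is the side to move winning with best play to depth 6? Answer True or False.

X winning at [..OO/O.XX/..X.]: True

[..OO/O.XX/..X.] X move#1: (0,0):-1/X.OO/O.XX/..X., (0,1):+1/.XOO/O.XX/..X.*, (1,1):+1/..OO/OXXX/..X., (2,0):-1/..OO/O.XX/X.X., (2,1):-1/..OO/O.XX/.XX., (2,3):-1/..OO/O.XX/..XX
[.XOO/O.XX/..X.] O move#2: (0,0):-1/OXOO/O.XX/..X.*, (1,1):-1/.XOO/OOXX/..X., (2,0):-1/.XOO/O.XX/O.X., (2,1):-1/.XOO/O.XX/.OX., (2,3):-1/.XOO/O.XX/..XO
[OXOO/O.XX/..X.] X move#3: (1,1):+1/OXOO/OXXX/..X.*, (2,0):+1/OXOO/O.XX/X.X., (2,1):-1/OXOO/O.XX/.XX., (2,3):+1/OXOO/O.XX/..XX
[OXOO/OXXX/..X.] end (terminal -1, O#4); searched ..OO/O.XX/..X. to 6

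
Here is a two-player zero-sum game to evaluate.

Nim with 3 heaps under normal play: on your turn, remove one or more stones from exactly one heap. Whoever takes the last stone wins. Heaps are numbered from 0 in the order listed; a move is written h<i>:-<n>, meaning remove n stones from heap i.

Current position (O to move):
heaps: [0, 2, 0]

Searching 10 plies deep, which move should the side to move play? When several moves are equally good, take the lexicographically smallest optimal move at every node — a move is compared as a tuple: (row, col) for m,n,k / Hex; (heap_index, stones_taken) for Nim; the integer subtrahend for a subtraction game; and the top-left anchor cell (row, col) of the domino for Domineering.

[(0,2,0)] O move#1: h1:-1:-1/(0,1,0), h1:-2:+1/(0,0,0)*
[(0,0,0)] end (terminal -1, X#2); searched (0,2,0) to 10

O's best at [(0,2,0)]: h1:-2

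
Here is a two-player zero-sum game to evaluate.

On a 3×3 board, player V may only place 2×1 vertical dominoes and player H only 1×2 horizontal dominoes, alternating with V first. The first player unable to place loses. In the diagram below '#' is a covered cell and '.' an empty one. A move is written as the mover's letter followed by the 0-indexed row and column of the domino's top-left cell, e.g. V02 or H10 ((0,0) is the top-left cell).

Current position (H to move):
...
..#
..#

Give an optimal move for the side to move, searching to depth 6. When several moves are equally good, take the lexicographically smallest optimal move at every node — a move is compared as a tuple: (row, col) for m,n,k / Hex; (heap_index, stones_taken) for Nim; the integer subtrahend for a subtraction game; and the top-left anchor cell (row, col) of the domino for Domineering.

H's best at [.../..#/..#]: H10

[.../..#/..#] H move#1: H00:-1/##./..#/..#, H01:-1/.##/..#/..#, H10:+1/.../###/..#*, H20:-1/.../..#/###
[.../###/..#] end (terminal -1, V#2); searched .../..#/..# to 6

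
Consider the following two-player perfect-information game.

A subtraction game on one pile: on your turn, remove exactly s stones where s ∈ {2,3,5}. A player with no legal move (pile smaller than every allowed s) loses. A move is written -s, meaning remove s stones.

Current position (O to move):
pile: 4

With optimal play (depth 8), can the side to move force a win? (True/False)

[4] O move#1: -2:-1/2, -3:+1/1*
[1] end (terminal -1, X#2); searched 4 to 8

O winning at [4]: True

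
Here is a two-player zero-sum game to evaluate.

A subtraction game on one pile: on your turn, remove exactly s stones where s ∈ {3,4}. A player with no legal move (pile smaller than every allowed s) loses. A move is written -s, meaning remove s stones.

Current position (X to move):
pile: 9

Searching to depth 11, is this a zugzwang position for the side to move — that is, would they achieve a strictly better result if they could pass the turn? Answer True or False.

zugzwang(9, X) = True

p1 X@[9]: -3[6]-1* -4[5]-1
p2 O@[6]: -3[3]-1 -4[2]+1*
p3 X@[2] terminal -1; root [9] d11
suppose X passes — search the same position with O to move:
pass> p1 O@[9]: -3[6]-1* -4[5]-1
pass> p2 X@[6]: -3[3]-1 -4[2]+1*
pass> p3 O@[2] terminal -1; root [9] d11
for X: play -1, pass +1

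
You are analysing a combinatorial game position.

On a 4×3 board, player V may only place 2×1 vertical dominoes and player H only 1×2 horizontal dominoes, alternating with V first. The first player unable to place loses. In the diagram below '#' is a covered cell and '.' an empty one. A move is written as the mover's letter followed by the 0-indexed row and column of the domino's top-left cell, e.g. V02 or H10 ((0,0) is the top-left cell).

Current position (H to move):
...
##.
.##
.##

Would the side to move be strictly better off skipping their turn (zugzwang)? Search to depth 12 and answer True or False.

[.../##./.##/.##] H move#1: H00:-1/##./##./.##/.##*, H01:-1/.##/##./.##/.##
[##./##./.##/.##] V move#2: V02:+1/###/###/.##/.##*, V20:+1/##./##./###/###
[###/###/.##/.##] end (terminal -1, H#3); searched .../##./.##/.## to 12
if H skipped the turn, V would face:
~ [.../##./.##/.##] V move#1: V02:+1/..#/###/.##/.##*, V20:-1/.../##./###/###
~ [..#/###/.##/.##] H move#2: H00:-1/###/###/.##/.##*
~ [###/###/.##/.##] V move#3: V20:+1/###/###/###/###*
~ [###/###/###/###] end (terminal -1, H#4); searched .../##./.##/.## to 12
compare (H): move=-1 vs pass=-1

zugzwang(.../##./.##/.##, H) = False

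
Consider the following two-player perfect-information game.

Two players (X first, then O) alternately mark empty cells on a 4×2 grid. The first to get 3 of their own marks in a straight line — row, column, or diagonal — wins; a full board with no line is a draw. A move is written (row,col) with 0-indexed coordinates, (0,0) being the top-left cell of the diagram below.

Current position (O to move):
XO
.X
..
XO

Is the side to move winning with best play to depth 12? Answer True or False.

p1 O@[XO/.X/../XO]: (1,0)[XO/OX/../XO]+0* (2,0)[XO/.X/O./XO]+0 (2,1)[XO/.X/.O/XO]+0
p2 X@[XO/OX/../XO]: (2,0)[XO/OX/X./XO]+0* (2,1)[XO/OX/.X/XO]+0
p3 O@[XO/OX/X./XO]: (2,1)[XO/OX/XO/XO]+0*
p4 X@[XO/OX/XO/XO] terminal +0; root [XO/.X/../XO] d12

O winning at [XO/.X/../XO]: False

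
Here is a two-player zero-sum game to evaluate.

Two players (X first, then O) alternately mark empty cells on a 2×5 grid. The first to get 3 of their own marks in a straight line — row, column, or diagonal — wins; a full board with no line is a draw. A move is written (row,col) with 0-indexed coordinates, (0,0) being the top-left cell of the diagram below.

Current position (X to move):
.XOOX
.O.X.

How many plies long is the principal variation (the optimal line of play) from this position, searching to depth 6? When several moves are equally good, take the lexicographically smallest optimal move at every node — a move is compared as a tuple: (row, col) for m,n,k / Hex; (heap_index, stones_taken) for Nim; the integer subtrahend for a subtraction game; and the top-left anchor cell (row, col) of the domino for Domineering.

p1 X@[.XOOX/.O.X.]: (0,0)[XXOOX/.O.X.]+0* (1,0)[.XOOX/XO.X.]+0 (1,2)[.XOOX/.OXX.]+0 (1,4)[.XOOX/.O.XX]+0
p2 O@[XXOOX/.O.X.]: (1,0)[XXOOX/OO.X.]+0* (1,2)[XXOOX/.OOX.]+0 (1,4)[XXOOX/.O.XO]+0
p3 X@[XXOOX/OO.X.]: (1,2)[XXOOX/OOXX.]+0* (1,4)[XXOOX/OO.XX]-1
p4 O@[XXOOX/OOXX.]: (1,4)[XXOOX/OOXXO]+0*
p5 X@[XXOOX/OOXXO] terminal +0; root [.XOOX/.O.X.] d6

PV length from [.XOOX/.O.X.]: 4 plies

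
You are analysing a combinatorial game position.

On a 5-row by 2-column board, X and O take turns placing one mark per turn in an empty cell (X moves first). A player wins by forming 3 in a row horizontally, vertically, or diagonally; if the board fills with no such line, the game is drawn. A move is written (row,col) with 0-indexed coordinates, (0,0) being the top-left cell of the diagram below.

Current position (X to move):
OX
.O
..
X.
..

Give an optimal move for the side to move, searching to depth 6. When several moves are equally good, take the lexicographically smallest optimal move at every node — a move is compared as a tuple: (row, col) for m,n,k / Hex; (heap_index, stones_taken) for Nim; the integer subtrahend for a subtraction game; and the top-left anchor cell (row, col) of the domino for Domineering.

[OX/.O/../X./..] X move#1: (1,0):+0/OX/XO/../X./.., (2,0):+1/OX/.O/X./X./..*, (2,1):+0/OX/.O/.X/X./.., (3,1):+0/OX/.O/../XX/.., (4,0):+0/OX/.O/../X./X., (4,1):+0/OX/.O/../X./.X
[OX/.O/X./X./..] O move#2: (1,0):-1/OX/OO/X./X./..*, (2,1):-1/OX/.O/XO/X./.., (3,1):-1/OX/.O/X./XO/.., (4,0):-1/OX/.O/X./X./O., (4,1):-1/OX/.O/X./X./.O
[OX/OO/X./X./..] X move#3: (2,1):+0/OX/OO/XX/X./.., (3,1):+0/OX/OO/X./XX/.., (4,0):+1/OX/OO/X./X./X.*, (4,1):+0/OX/OO/X./X./.X
[OX/OO/X./X./X.] end (terminal -1, O#4); searched OX/.O/../X./.. to 6

X's best at [OX/.O/../X./..]: (2,0)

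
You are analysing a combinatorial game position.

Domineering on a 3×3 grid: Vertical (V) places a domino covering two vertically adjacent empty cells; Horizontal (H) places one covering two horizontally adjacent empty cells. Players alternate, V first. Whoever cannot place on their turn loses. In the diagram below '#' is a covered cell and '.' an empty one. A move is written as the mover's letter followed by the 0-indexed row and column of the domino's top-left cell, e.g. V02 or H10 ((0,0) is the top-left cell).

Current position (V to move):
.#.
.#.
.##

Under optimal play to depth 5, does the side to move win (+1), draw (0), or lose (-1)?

value(.#./.#./.##, V) = +1

[.#./.#./.##] V move#1: V00:+1/##./##./.##*, V02:+1/.##/.##/.##, V10:+1/.#./##./###
[##./##./.##] end (terminal -1, H#2); searched .#./.#./.## to 5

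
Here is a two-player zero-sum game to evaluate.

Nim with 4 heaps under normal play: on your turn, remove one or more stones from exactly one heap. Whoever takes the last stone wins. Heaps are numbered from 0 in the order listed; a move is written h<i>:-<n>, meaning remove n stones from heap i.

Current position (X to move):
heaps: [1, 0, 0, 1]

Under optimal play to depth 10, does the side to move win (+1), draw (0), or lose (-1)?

ply 1, X at (1,0,0,1) | h0:-1=-1→(0,0,0,1)*; h3:-1=-1→(1,0,0,0)
ply 2, O at (0,0,0,1) | h3:-1=+1→(0,0,0,0)*
ply 3: (0,0,0,0) is terminal -1 (X); from (1,0,0,1) depth 10

value((1,0,0,1), X) = -1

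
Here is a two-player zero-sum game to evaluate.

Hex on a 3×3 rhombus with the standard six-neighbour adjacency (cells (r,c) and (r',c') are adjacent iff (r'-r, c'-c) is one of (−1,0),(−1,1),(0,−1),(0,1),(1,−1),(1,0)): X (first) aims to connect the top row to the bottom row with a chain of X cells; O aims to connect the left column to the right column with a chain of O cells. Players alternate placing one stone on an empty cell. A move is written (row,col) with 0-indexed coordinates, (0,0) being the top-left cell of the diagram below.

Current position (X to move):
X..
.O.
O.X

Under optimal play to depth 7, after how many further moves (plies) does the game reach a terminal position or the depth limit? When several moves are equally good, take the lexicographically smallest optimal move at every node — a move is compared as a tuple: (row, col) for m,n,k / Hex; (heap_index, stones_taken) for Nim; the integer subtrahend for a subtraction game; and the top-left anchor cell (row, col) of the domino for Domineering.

PV length from [X../.O./O.X]: 2 plies

ply 1, X at X../.O./O.X | (0,1)=-1→XX./.O./O.X*; (0,2)=-1→X.X/.O./O.X; (1,0)=-1→X../XO./O.X; (1,2)=-1→X../.OX/O.X; (2,1)=-1→X../.O./OXX
ply 2, O at XX./.O./O.X | (0,2)=+1→XXO/.O./O.X*; (1,0)=+1→XX./OO./O.X; (1,2)=+1→XX./.OO/O.X; (2,1)=+1→XX./.O./OOX
ply 3: XXO/.O./O.X is terminal -1 (X); from X../.O./O.X depth 7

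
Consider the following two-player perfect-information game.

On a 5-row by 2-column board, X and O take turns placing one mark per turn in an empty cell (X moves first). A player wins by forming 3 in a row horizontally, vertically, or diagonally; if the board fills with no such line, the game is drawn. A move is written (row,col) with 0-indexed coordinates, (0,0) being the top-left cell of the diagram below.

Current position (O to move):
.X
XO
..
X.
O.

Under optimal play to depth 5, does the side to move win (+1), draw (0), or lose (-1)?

value(.X/XO/../X./O., O) = 0

[.X/XO/../X./O.] O move#1: (0,0):-1/OX/XO/../X./O., (2,0):+0/.X/XO/O./X./O.*, (2,1):-1/.X/XO/.O/X./O., (3,1):-1/.X/XO/../XO/O., (4,1):-1/.X/XO/../X./OO
[.X/XO/O./X./O.] X move#2: (0,0):+0/XX/XO/O./X./O.*, (2,1):+0/.X/XO/OX/X./O., (3,1):+0/.X/XO/O./XX/O., (4,1):+0/.X/XO/O./X./OX
[XX/XO/O./X./O.] O move#3: (2,1):+0/XX/XO/OO/X./O.*, (3,1):+0/XX/XO/O./XO/O., (4,1):+0/XX/XO/O./X./OO
[XX/XO/OO/X./O.] X move#4: (3,1):+0/XX/XO/OO/XX/O.*, (4,1):-1/XX/XO/OO/X./OX
[XX/XO/OO/XX/O.] O move#5: (4,1):+0/XX/XO/OO/XX/OO*
[XX/XO/OO/XX/OO] end (terminal +0, X#6); searched .X/XO/../X./O. to 5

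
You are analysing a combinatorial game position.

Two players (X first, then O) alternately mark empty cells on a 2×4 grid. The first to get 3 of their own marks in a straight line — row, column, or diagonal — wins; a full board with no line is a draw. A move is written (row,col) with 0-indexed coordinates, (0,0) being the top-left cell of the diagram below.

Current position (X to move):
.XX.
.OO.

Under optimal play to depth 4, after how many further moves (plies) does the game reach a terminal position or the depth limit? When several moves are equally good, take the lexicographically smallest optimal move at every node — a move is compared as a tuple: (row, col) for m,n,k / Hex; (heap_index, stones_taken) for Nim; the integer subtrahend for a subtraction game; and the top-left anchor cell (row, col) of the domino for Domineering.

PV length from [.XX./.OO.]: 1 ply

[.XX./.OO.] X move#1: (0,0):+1/XXX./.OO.*, (0,3):+1/.XXX/.OO., (1,0):-1/.XX./XOO., (1,3):-1/.XX./.OOX
[XXX./.OO.] end (terminal -1, O#2); searched .XX./.OO. to 4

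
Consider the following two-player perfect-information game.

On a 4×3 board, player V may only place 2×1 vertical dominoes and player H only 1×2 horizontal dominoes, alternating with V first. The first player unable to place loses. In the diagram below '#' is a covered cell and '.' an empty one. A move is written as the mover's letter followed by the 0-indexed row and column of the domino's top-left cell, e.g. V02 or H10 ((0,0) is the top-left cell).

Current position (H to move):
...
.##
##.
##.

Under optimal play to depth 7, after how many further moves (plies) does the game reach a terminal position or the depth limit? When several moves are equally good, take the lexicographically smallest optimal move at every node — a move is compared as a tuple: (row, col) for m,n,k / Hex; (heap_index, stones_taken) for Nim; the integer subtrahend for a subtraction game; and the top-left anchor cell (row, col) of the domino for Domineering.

PV length from [.../.##/##./##.]: 2 plies

p1 H@[.../.##/##./##.]: H00[##./.##/##./##.]-1* H01[.##/.##/##./##.]-1
p2 V@[##./.##/##./##.]: V22[##./.##/###/###]+1*
p3 H@[##./.##/###/###] terminal -1; root [.../.##/##./##.] d7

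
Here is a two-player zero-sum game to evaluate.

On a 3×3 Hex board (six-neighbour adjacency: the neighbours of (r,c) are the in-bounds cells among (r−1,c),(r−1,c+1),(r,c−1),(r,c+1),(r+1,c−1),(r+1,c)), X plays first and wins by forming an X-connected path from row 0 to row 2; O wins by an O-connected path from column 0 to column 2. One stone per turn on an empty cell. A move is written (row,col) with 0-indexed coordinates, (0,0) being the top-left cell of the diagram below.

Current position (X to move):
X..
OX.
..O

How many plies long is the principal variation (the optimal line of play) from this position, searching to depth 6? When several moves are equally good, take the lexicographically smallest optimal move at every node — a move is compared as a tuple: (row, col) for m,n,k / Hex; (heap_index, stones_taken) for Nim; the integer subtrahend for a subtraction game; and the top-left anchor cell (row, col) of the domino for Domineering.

[X../OX./..O] X move#1: (0,1):+1/XX./OX./..O*, (0,2):+1/X.X/OX./..O, (1,2):+1/X../OXX/..O, (2,0):+1/X../OX./X.O, (2,1):+1/X../OX./.XO
[XX./OX./..O] O move#2: (0,2):-1/XXO/OX./..O*, (1,2):-1/XX./OXO/..O, (2,0):-1/XX./OX./O.O, (2,1):-1/XX./OX./.OO
[XXO/OX./..O] X move#3: (1,2):+1/XXO/OXX/..O*, (2,0):+1/XXO/OX./X.O, (2,1):+1/XXO/OX./.XO
[XXO/OXX/..O] O move#4: (2,0):-1/XXO/OXX/O.O*, (2,1):-1/XXO/OXX/.OO
[XXO/OXX/O.O] X move#5: (2,1):+1/XXO/OXX/OXO*
[XXO/OXX/OXO] end (terminal -1, O#6); searched X../OX./..O to 6

PV length from [X../OX./..O]: 5 plies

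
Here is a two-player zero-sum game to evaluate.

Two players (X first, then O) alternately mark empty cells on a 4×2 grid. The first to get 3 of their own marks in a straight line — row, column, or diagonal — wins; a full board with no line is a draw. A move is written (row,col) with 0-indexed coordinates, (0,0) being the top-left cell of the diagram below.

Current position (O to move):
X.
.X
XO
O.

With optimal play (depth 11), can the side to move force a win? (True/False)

ply 1, O at X./.X/XO/O. | (0,1)=-1→XO/.X/XO/O.; (1,0)=+0→X./OX/XO/O.*; (3,1)=-1→X./.X/XO/OO
ply 2, X at X./OX/XO/O. | (0,1)=+0→XX/OX/XO/O.*; (3,1)=+0→X./OX/XO/OX
ply 3, O at XX/OX/XO/O. | (3,1)=+0→XX/OX/XO/OO*
ply 4: XX/OX/XO/OO is terminal +0 (X); from X./.X/XO/O. depth 11

O winning at [X./.X/XO/O.]: False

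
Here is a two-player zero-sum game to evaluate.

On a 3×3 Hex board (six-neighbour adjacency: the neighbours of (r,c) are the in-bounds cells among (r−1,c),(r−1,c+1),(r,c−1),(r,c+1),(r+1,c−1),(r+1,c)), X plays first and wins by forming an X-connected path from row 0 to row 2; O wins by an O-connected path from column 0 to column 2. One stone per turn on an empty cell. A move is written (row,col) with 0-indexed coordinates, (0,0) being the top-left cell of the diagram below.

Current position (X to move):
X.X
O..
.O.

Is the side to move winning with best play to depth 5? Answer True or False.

X winning at [X.X/O../.O.]: False

[X.X/O../.O.] X move#1: (0,1):-1/XXX/O../.O.*, (1,1):-1/X.X/OX./.O., (1,2):-1/X.X/O.X/.O., (2,0):-1/X.X/O../XO., (2,2):-1/X.X/O../.OX
[XXX/O../.O.] O move#2: (1,1):+1/XXX/OO./.O.*, (1,2):+1/XXX/O.O/.O., (2,0):+1/XXX/O../OO., (2,2):+1/XXX/O../.OO
[XXX/OO./.O.] X move#3: (1,2):-1/XXX/OOX/.O.*, (2,0):-1/XXX/OO./XO., (2,2):-1/XXX/OO./.OX
[XXX/OOX/.O.] O move#4: (2,0):-1/XXX/OOX/OO., (2,2):+1/XXX/OOX/.OO*
[XXX/OOX/.OO] end (terminal -1, X#5); searched X.X/O../.O. to 5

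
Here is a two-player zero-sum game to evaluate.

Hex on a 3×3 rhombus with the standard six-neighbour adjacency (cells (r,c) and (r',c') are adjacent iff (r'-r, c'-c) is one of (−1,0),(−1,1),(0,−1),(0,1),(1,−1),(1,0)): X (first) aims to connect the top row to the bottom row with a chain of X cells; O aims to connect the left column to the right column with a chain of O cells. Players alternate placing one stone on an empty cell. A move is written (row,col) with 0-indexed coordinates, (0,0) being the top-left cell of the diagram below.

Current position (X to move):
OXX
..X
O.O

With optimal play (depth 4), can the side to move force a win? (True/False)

X winning at [OXX/..X/O.O]: True

p1 X@[OXX/..X/O.O]: (1,0)[OXX/X.X/O.O]-1 (1,1)[OXX/.XX/O.O]-1 (2,1)[OXX/..X/OXO]+1*
p2 O@[OXX/..X/OXO] terminal -1; root [OXX/..X/O.O] d4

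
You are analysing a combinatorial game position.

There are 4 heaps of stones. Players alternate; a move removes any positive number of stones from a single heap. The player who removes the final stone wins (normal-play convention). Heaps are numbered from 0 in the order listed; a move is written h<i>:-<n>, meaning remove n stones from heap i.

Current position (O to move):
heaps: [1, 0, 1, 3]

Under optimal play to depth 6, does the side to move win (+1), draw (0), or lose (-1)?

value((1,0,1,3), O) = +1

[(1,0,1,3)] O move#1: h0:-1:-1/(0,0,1,3), h2:-1:-1/(1,0,0,3), h3:-1:-1/(1,0,1,2), h3:-2:-1/(1,0,1,1), h3:-3:+1/(1,0,1,0)*
[(1,0,1,0)] X move#2: h0:-1:-1/(0,0,1,0)*, h2:-1:-1/(1,0,0,0)
[(0,0,1,0)] O move#3: h2:-1:+1/(0,0,0,0)*
[(0,0,0,0)] end (terminal -1, X#4); searched (1,0,1,3) to 6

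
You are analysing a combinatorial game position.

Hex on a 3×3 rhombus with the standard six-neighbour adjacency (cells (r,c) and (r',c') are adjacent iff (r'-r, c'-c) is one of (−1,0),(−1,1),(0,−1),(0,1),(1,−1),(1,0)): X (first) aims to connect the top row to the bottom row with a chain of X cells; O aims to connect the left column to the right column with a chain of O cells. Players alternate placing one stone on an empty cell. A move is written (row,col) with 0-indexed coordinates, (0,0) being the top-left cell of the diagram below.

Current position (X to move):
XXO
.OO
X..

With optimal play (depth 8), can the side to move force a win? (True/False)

[XXO/.OO/X..] X move#1: (1,0):+1/XXO/XOO/X..*, (2,1):-1/XXO/.OO/XX., (2,2):-1/XXO/.OO/X.X
[XXO/XOO/X..] end (terminal -1, O#2); searched XXO/.OO/X.. to 8

X winning at [XXO/.OO/X..]: True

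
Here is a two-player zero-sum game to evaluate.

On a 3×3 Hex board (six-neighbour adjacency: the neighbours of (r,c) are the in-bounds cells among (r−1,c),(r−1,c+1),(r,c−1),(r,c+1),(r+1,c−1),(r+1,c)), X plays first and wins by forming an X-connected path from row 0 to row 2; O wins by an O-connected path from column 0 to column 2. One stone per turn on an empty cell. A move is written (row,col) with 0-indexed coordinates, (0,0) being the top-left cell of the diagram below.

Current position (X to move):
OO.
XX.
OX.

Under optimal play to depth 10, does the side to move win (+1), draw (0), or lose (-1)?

value(OO./XX./OX., X) = +1

[OO./XX./OX.] X move#1: (0,2):+1/OOX/XX./OX.*, (1,2):-1/OO./XXX/OX., (2,2):-1/OO./XX./OXX
[OOX/XX./OX.] end (terminal -1, O#2); searched OO./XX./OX. to 10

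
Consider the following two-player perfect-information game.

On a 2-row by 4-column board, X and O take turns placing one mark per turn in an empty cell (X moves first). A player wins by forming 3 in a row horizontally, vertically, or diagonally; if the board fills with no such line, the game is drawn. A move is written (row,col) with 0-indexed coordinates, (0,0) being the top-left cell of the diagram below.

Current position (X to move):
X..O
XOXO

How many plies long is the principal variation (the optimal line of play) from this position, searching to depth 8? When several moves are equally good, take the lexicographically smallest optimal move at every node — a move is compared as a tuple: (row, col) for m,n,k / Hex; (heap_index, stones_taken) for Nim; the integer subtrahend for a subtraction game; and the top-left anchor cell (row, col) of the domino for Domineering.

PV length from [X..O/XOXO]: 2 plies

p1 X@[X..O/XOXO]: (0,1)[XX.O/XOXO]+0* (0,2)[X.XO/XOXO]+0
p2 O@[XX.O/XOXO]: (0,2)[XXOO/XOXO]+0*
p3 X@[XXOO/XOXO] terminal +0; root [X..O/XOXO] d8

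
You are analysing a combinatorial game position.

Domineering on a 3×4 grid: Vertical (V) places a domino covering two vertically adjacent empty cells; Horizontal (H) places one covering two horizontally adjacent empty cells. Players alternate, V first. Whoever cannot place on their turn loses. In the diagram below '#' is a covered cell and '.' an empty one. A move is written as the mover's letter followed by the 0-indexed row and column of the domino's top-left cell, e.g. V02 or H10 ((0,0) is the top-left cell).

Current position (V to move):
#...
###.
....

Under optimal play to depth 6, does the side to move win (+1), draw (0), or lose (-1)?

value(#.../###./...., V) = -1

[#.../###./....] V move#1: V03:-1/#..#/####/....*, V13:-1/#.../####/...#
[#..#/####/....] H move#2: H01:+1/####/####/....*, H20:+1/#..#/####/##.., H21:+1/#..#/####/.##., H22:+1/#..#/####/..##
[####/####/....] end (terminal -1, V#3); searched #.../###./.... to 6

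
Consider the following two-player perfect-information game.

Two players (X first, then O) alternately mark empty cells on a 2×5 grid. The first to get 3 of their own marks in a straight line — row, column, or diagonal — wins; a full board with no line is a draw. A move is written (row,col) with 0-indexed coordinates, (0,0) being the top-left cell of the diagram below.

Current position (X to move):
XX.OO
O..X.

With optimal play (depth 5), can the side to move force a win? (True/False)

X winning at [XX.OO/O..X.]: True

p1 X@[XX.OO/O..X.]: (0,2)[XXXOO/O..X.]+1* (1,1)[XX.OO/OX.X.]-1 (1,2)[XX.OO/O.XX.]-1 (1,4)[XX.OO/O..XX]-1
p2 O@[XXXOO/O..X.] terminal -1; root [XX.OO/O..X.] d5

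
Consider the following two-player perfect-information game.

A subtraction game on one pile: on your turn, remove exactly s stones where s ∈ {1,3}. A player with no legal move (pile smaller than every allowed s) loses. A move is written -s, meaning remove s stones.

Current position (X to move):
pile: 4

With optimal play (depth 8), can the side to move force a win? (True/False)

X winning at [4]: False

p1 X@[4]: -1[3]-1* -3[1]-1
p2 O@[3]: -1[2]+1* -3[0]+1
p3 X@[2]: -1[1]-1*
p4 O@[1]: -1[0]+1*
p5 X@[0] terminal -1; root [4] d8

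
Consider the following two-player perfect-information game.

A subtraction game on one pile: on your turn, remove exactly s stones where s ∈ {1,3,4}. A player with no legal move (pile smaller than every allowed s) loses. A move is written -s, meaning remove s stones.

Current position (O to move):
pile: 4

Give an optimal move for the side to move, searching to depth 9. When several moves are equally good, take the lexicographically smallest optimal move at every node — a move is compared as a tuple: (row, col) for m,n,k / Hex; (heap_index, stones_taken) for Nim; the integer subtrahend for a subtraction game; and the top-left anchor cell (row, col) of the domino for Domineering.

[4] O move#1: -1:-1/3, -3:-1/1, -4:+1/0*
[0] end (terminal -1, X#2); searched 4 to 9

O's best at [4]: -4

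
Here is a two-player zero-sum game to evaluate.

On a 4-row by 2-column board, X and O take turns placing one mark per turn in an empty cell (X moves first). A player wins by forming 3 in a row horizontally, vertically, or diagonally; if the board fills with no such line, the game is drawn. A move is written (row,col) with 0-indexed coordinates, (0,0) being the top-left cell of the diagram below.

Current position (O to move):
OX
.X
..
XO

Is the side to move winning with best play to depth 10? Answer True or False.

ply 1, O at OX/.X/../XO | (1,0)=-1→OX/OX/../XO; (2,0)=-1→OX/.X/O./XO; (2,1)=+0→OX/.X/.O/XO*
ply 2, X at OX/.X/.O/XO | (1,0)=+0→OX/XX/.O/XO*; (2,0)=+0→OX/.X/XO/XO
ply 3, O at OX/XX/.O/XO | (2,0)=+0→OX/XX/OO/XO*
ply 4: OX/XX/OO/XO is terminal +0 (X); from OX/.X/../XO depth 10

O winning at [OX/.X/../XO]: False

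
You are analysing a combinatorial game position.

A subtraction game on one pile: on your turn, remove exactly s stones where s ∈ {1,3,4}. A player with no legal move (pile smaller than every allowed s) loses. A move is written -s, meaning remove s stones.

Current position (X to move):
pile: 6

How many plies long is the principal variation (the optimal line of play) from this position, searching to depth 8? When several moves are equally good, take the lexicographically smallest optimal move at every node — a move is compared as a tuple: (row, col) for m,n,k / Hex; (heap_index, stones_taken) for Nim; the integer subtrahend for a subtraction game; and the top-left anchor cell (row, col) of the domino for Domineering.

PV length from [6]: 3 plies

[6] X move#1: -1:-1/5, -3:-1/3, -4:+1/2*
[2] O move#2: -1:-1/1*
[1] X move#3: -1:+1/0*
[0] end (terminal -1, O#4); searched 6 to 8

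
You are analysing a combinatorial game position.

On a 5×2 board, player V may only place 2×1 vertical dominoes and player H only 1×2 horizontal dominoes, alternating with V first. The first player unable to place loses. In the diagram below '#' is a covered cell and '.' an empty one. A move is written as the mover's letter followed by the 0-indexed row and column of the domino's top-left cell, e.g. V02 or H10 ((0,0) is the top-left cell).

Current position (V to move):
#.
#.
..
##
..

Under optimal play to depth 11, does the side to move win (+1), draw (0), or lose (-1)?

value(#./#./../##/.., V) = -1

p1 V@[#./#./../##/..]: V01[##/##/../##/..]-1* V11[#./##/.#/##/..]-1
p2 H@[##/##/../##/..]: H20[##/##/##/##/..]+1* H40[##/##/../##/##]+1
p3 V@[##/##/##/##/..] terminal -1; root [#./#./../##/..] d11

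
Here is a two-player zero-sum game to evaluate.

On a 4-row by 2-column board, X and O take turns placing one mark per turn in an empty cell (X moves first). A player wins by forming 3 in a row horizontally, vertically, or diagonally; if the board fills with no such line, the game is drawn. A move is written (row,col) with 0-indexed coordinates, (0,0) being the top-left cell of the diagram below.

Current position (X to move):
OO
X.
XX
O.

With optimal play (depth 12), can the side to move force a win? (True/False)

X winning at [OO/X./XX/O.]: False

ply 1, X at OO/X./XX/O. | (1,1)=+0→OO/XX/XX/O.*; (3,1)=+0→OO/X./XX/OX
ply 2, O at OO/XX/XX/O. | (3,1)=+0→OO/XX/XX/OO*
ply 3: OO/XX/XX/OO is terminal +0 (X); from OO/X./XX/O. depth 12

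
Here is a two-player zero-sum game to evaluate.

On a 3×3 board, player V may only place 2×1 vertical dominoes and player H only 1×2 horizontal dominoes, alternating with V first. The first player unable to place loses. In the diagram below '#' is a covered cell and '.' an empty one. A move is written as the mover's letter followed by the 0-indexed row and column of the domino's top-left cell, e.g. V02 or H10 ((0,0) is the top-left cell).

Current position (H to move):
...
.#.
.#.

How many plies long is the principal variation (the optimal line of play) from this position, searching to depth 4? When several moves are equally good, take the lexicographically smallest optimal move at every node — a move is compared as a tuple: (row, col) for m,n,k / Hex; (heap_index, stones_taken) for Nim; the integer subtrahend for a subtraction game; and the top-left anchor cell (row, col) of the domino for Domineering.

ply 1, H at .../.#./.#. | H00=-1→##./.#./.#.*; H01=-1→.##/.#./.#.
ply 2, V at ##./.#./.#. | V02=+1→###/.##/.#.*; V10=+1→##./##./##.; V12=+1→##./.##/.##
ply 3: ###/.##/.#. is terminal -1 (H); from .../.#./.#. depth 4

PV length from [.../.#./.#.]: 2 plies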